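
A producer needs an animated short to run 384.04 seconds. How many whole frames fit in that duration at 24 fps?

Frames = 384.04 × 24 = 230424/25 ≈ 9216.9600.
Complete frames: 9216.

9216 frames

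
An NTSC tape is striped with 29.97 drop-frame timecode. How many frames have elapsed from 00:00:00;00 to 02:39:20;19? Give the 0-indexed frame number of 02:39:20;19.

As if non-drop at 30 labels/s: (2 × 3600 + 39 × 60 + 20) × 30 + 19 = 286819.
Minute boundaries passed: 159; those not divisible by 10: 159 − 15 = 144; dropped labels = 2 × 144 = 288.
Actual frame index = 286819 − 288 = 286531.

286531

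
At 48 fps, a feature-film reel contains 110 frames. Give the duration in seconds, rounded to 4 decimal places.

Running time = 110 × 1/48 = 55/24 s ≈ 2.2917 s.

2.2917 seconds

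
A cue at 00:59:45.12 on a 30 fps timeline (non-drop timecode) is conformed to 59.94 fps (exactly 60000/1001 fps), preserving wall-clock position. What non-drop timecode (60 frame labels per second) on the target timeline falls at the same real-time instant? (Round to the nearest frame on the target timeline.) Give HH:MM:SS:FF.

Source frame index: (0×3600 + 59×60 + 45) × 30 + 12 = 107562.
Real time: 107562 / (30) = 17927/5 s.
Target frame: (17927/5) × (60000/1001) = 2364000/11 ≈ 214909.091 → 214909.
At 60 labels/s: frame 214909 → 00:59:41:49.

00:59:41:49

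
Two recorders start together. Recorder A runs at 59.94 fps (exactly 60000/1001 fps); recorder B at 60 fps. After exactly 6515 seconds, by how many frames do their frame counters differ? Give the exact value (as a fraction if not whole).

390900/1001 frames

A emits 60000/1001 × 6515 = 390900000/1001 frames; B emits 60 × 6515 = 390900.
Difference = 390900/1001 frames (≈ 390.5095); B is ahead of A.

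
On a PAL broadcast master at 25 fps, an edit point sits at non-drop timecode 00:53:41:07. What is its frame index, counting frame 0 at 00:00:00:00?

frame 80532

Total seconds to the label: (0 × 3600 + 53 × 60 + 41) = 3221.
Frame index = 3221 × 25 + 7 = 80532.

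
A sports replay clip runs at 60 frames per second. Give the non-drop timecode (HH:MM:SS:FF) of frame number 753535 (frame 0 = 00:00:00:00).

03:29:18:55

753535 ÷ 60 = 12558 full seconds, remainder 55 frames.
12558 s = 3 h 29 min 18 s.
Timecode: 03:29:18:55.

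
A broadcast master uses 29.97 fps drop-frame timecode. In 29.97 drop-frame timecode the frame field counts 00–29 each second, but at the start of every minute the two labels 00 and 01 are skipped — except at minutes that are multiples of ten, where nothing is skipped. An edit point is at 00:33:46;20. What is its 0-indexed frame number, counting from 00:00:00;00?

60740

As if non-drop at 30 labels/s: (0 × 3600 + 33 × 60 + 46) × 30 + 20 = 60800.
Minute boundaries passed: 33; those not divisible by 10: 33 − 3 = 30; dropped labels = 2 × 30 = 60.
Actual frame index = 60800 − 60 = 60740.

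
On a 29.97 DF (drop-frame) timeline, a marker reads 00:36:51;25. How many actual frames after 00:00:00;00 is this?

66289

Complete 10-minute blocks: 3, each 17982 frames → 53946.
Remaining 6 whole minutes in the current block: 1800 + 5 × 1798 = 10790 frames.
Within the current minute: 51 × 30 + 25 − 2 = 1553 (labels ;00/;01 skipped at this minute). Total = 53946 + 10790 + 1553 = 66289.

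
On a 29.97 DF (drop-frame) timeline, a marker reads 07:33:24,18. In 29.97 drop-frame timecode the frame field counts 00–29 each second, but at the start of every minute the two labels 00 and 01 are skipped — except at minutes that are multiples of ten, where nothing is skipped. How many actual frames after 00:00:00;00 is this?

815322

Complete 10-minute blocks: 45, each 17982 frames → 809190.
Remaining 3 whole minutes in the current block: 1800 + 2 × 1798 = 5396 frames.
Within the current minute: 24 × 30 + 18 − 2 = 736 (labels ;00/;01 skipped at this minute). Total = 809190 + 5396 + 736 = 815322.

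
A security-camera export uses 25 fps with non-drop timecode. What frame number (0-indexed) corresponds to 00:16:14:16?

frame 24366

Total seconds to the label: (0 × 3600 + 16 × 60 + 14) = 974.
Frame index = 974 × 25 + 16 = 24366.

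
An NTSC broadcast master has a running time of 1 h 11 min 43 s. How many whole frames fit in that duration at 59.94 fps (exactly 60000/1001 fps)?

1 h 11 min 43 s = 4303 s.
Frames = 4303 × 60000/1001 = 19860000/77 ≈ 257922.0779.
Complete frames: 257922.

257922 frames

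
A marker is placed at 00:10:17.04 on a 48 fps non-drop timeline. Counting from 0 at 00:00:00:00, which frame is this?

frame 29620

Total seconds to the label: (0 × 3600 + 10 × 60 + 17) = 617.
Frame index = 617 × 48 + 4 = 29620.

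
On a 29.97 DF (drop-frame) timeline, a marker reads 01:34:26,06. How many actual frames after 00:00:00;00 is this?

169816

Complete 10-minute blocks: 9, each 17982 frames → 161838.
Remaining 4 whole minutes in the current block: 1800 + 3 × 1798 = 7194 frames.
Within the current minute: 26 × 30 + 6 − 2 = 784 (labels ;00/;01 skipped at this minute). Total = 161838 + 7194 + 784 = 169816.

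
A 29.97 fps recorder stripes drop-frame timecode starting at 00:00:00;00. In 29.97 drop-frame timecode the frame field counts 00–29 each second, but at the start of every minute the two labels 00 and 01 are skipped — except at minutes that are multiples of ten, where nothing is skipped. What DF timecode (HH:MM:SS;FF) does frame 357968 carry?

Each 10-minute DF block holds 10 × 60 × 30 − 9 × 2 = 17982 frames. 357968 ÷ 17982 → 19 full blocks, remainder 16310.
Within the partial block the first minute is 1800 frames and each further minute 1798, so 9 further minute boundaries passed. Total skipped labels = 18 × 19 + 2 × 9 = 360.
Non-drop label index = 357968 + 360 = 358328; at 30 labels/s that is 03:19:04:08, i.e. DF 03:19:04;08.

03:19:04;08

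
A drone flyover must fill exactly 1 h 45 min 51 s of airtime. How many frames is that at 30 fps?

190530 frames

1 h 45 min 51 s = 6351 s.
Frames = 6351 × 30 = 190530.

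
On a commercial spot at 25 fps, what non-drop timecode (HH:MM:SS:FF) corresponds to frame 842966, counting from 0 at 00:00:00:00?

842966 ÷ 25 = 33718 full seconds, remainder 16 frames.
33718 s = 9 h 21 min 58 s.
Timecode: 09:21:58:16.

09:21:58:16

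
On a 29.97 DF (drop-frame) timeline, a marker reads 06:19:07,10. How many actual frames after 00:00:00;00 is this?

Complete 10-minute blocks: 37, each 17982 frames → 665334.
Remaining 9 whole minutes in the current block: 1800 + 8 × 1798 = 16184 frames.
Within the current minute: 7 × 30 + 10 − 2 = 218 (labels ;00/;01 skipped at this minute). Total = 665334 + 16184 + 218 = 681736.

681736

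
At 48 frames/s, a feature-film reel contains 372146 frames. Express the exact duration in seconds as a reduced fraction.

Running time = 372146 ÷ (48) = 372146 × 1/48 = 186073/24 s.

186073/24 seconds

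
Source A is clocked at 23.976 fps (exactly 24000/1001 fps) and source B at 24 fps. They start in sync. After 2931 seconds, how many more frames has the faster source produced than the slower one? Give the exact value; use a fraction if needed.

A emits 24000/1001 × 2931 = 70344000/1001 frames; B emits 24 × 2931 = 70344.
Difference = 70344/1001 frames (≈ 70.2737); B is ahead of A.

70344/1001 frames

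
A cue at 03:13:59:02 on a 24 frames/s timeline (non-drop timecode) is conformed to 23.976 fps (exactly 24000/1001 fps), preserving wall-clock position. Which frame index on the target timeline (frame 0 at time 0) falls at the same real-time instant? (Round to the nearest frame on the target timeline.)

frame 279059

Source frame index: (3×3600 + 13×60 + 59) × 24 + 2 = 279338.
Real time: 279338 / (24) = 139669/12 s.
Target frame: (139669/12) × (24000/1001) = 279338000/1001 ≈ 279058.941 → 279059.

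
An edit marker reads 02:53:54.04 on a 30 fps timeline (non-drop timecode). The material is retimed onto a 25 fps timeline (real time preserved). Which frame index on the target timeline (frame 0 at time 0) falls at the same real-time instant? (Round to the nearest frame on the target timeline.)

Source frame index: (2×3600 + 53×60 + 54) × 30 + 4 = 313024.
Real time: 313024 / (30) = 156512/15 s.
Target frame: (156512/15) × (25) = 782560/3 ≈ 260853.333 → 260853.

frame 260853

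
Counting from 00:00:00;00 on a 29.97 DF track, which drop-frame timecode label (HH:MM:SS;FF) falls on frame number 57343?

Each 10-minute DF block holds 10 × 60 × 30 − 9 × 2 = 17982 frames. 57343 ÷ 17982 → 3 full blocks, remainder 3397.
Within the partial block the first minute is 1800 frames and each further minute 1798, so 1 further minute boundary passed. Total skipped labels = 18 × 3 + 2 × 1 = 56.
Non-drop label index = 57343 + 56 = 57399; at 30 labels/s that is 00:31:53:09, i.e. DF 00:31:53;09.

00:31:53;09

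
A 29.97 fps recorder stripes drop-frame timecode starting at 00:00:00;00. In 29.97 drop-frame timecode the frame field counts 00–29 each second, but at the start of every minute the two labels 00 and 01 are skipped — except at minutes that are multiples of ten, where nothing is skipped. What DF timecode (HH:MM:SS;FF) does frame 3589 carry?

00:01:59;21

Ten DF minutes hold 17982 frames, so frame 3589 lies in block 0 (frames 0–17981) with 3589 frames into that block.
The block's first minute is 1800 frames and the rest 1798 each; 3589 frames reaches minute 1, so 0 × 18 + 1 × 2 = 2 labels have been skipped so far.
Adding those back, label number 3589 + 2 = 3591 at 30 labels/s is 119 s + 21 f = 0 h 1 min 59 s frame 21, i.e. 00:01:59;21.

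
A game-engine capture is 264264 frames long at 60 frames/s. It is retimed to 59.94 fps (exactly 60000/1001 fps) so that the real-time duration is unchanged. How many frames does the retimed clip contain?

264000 frames

Target frames = source frames × (target rate / source rate) = 264264 × (60000/1001)/(60) = 264264 × 1000/1001 = 264000.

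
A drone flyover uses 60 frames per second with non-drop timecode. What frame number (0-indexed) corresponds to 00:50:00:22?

180022

Total seconds to the label: (0 × 3600 + 50 × 60 + 0) = 3000.
Frame index = 3000 × 60 + 22 = 180022.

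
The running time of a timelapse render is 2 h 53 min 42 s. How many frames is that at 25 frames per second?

2 h 53 min 42 s = 10422 s.
Frames = 10422 × 25 = 260550.

260550 frames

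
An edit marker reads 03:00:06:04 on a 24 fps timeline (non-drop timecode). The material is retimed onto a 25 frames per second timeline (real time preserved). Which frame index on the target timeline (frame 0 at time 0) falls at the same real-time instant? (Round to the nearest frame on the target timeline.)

Source frame index: (3×3600 + 0×60 + 6) × 24 + 4 = 259348.
Real time: 259348 / (24) = 64837/6 s.
Target frame: (64837/6) × (25) = 1620925/6 ≈ 270154.167 → 270154.

frame 270154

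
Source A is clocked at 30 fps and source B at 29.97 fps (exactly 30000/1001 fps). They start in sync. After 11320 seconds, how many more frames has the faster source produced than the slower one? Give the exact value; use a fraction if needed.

339600/1001 frames

A emits 30 × 11320 = 339600 frames; B emits 30000/1001 × 11320 = 339600000/1001.
Difference = 339600/1001 frames (≈ 339.2607); B is behind A.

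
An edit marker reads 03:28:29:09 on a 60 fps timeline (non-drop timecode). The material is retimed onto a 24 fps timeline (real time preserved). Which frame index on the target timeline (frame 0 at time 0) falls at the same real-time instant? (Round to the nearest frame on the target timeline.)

frame 300220

Source frame index: (3×3600 + 28×60 + 29) × 60 + 9 = 750549.
Real time: 750549 / (60) = 250183/20 s.
Target frame: (250183/20) × (24) = 1501098/5 ≈ 300219.600 → 300220.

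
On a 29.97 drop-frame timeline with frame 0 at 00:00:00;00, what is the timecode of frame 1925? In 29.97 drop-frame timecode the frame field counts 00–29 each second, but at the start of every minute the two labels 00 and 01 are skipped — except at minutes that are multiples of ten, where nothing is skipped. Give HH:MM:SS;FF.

00:01:04;07

Each 10-minute DF block holds 10 × 60 × 30 − 9 × 2 = 17982 frames. 1925 ÷ 17982 → 0 full blocks, remainder 1925.
Within the partial block the first minute is 1800 frames and each further minute 1798, so 1 further minute boundary passed. Total skipped labels = 18 × 0 + 2 × 1 = 2.
Non-drop label index = 1925 + 2 = 1927; at 30 labels/s that is 00:01:04:07, i.e. DF 00:01:04;07.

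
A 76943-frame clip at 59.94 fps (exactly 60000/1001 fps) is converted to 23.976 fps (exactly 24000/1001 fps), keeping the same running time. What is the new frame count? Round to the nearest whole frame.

Frames at target rate = 76943 × (24000/1001) / (60000/1001) = 153886/5 ≈ 30777.200.
Nearest whole frame: 30777.

30777 frames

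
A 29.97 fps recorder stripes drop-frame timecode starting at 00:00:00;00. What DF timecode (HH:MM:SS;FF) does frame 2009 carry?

00:01:07;01

Ten DF minutes hold 17982 frames, so frame 2009 lies in block 0 (frames 0–17981) with 2009 frames into that block.
The block's first minute is 1800 frames and the rest 1798 each; 2009 frames reaches minute 1, so 0 × 18 + 1 × 2 = 2 labels have been skipped so far.
Adding those back, label number 2009 + 2 = 2011 at 30 labels/s is 67 s + 1 f = 0 h 1 min 7 s frame 1, i.e. 00:01:07;01.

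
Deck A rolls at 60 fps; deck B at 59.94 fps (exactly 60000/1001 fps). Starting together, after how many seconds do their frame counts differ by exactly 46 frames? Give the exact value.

The gap grows by |60000/1001 − 60| = 60/1001 frames per second.
Time for a 46-frame gap: 46 ÷ (60/1001) = 23023/30 s.

23023/30 seconds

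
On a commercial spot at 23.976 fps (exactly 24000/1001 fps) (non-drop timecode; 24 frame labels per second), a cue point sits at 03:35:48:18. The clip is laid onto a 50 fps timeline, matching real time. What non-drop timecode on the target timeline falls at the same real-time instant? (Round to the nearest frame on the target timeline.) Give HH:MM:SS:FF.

03:36:01:35

Source frame index: (3×3600 + 35×60 + 48) × 24 + 18 = 310770.
Real time: 310770 / (24000/1001) = 10369359/800 s.
Target frame: (10369359/800) × (50) = 10369359/16 ≈ 648084.938 → 648085.
At 50 labels/s: frame 648085 → 03:36:01:35.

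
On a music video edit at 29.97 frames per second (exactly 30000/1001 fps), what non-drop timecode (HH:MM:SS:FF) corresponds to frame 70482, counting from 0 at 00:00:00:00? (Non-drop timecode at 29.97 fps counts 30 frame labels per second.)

70482 ÷ 30 = 2349 full seconds, remainder 12 frames.
2349 s = 0 h 39 min 9 s.
Timecode: 00:39:09:12.

00:39:09:12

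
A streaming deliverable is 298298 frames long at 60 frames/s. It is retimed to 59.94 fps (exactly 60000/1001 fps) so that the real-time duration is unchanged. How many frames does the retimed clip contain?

Target frames = source frames × (target rate / source rate) = 298298 × (60000/1001)/(60) = 298298 × 1000/1001 = 298000.

298000 frames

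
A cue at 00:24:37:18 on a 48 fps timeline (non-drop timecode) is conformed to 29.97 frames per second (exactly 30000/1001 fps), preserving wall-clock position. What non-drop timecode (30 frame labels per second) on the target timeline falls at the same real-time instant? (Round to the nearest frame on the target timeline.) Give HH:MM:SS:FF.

Source frame index: (0×3600 + 24×60 + 37) × 48 + 18 = 70914.
Real time: 70914 / (48) = 11819/8 s.
Target frame: (11819/8) × (30000/1001) = 44321250/1001 ≈ 44276.973 → 44277.
At 30 labels/s: frame 44277 → 00:24:35:27.

00:24:35:27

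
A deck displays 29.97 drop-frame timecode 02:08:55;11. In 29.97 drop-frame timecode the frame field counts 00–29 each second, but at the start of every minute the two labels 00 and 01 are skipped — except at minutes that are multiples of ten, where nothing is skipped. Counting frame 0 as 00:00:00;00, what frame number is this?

As if non-drop at 30 labels/s: (2 × 3600 + 8 × 60 + 55) × 30 + 11 = 232061.
Minute boundaries passed: 128; those not divisible by 10: 128 − 12 = 116; dropped labels = 2 × 116 = 232.
Actual frame index = 232061 − 232 = 231829.

231829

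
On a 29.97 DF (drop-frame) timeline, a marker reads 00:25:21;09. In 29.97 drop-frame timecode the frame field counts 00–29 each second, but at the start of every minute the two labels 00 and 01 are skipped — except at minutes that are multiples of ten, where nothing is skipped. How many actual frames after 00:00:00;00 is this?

Complete 10-minute blocks: 2, each 17982 frames → 35964.
Remaining 5 whole minutes in the current block: 1800 + 4 × 1798 = 8992 frames.
Within the current minute: 21 × 30 + 9 − 2 = 637 (labels ;00/;01 skipped at this minute). Total = 35964 + 8992 + 637 = 45593.

45593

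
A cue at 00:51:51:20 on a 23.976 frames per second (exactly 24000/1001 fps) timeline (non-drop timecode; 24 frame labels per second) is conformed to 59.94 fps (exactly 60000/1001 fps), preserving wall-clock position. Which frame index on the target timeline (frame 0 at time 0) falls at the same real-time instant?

frame 186710

Source frame index: (0×3600 + 51×60 + 51) × 24 + 20 = 74684.
Real time: 74684 / (24000/1001) = 18689671/6000 s.
Target frame: (18689671/6000) × (60000/1001) = 186710.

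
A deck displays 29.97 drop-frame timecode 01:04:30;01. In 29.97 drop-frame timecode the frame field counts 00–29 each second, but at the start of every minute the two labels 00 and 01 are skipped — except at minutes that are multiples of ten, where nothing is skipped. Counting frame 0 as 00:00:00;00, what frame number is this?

As if non-drop at 30 labels/s: (1 × 3600 + 4 × 60 + 30) × 30 + 1 = 116101.
Minute boundaries passed: 64; those not divisible by 10: 64 − 6 = 58; dropped labels = 2 × 58 = 116.
Actual frame index = 116101 − 116 = 115985.

115985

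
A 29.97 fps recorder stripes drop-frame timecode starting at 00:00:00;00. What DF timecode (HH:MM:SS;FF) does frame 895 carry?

Each 10-minute DF block holds 10 × 60 × 30 − 9 × 2 = 17982 frames. 895 ÷ 17982 → 0 full blocks, remainder 895.
Within the partial block the first minute is 1800 frames and each further minute 1798, so 0 further minute boundaries passed. Total skipped labels = 18 × 0 + 2 × 0 = 0.
Non-drop label index = 895 + 0 = 895; at 30 labels/s that is 00:00:29:25, i.e. DF 00:00:29;25.

00:00:29;25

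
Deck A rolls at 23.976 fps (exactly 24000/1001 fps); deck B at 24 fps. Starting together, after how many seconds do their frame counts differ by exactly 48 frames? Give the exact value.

The gap grows by |24 − 24000/1001| = 24/1001 frames per second.
Time for a 48-frame gap: 48 ÷ (24/1001) = 2002 s.

2002 seconds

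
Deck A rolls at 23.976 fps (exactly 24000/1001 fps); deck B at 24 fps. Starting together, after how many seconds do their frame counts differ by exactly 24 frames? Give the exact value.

The gap grows by |24 − 24000/1001| = 24/1001 frames per second.
Time for a 24-frame gap: 24 ÷ (24/1001) = 1001 s.

1001 seconds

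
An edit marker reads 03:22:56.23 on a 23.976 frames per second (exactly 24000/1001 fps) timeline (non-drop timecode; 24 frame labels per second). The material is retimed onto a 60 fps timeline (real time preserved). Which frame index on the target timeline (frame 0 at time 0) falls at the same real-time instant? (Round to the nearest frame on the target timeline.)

Source frame index: (3×3600 + 22×60 + 56) × 24 + 23 = 292247.
Real time: 292247 / (24000/1001) = 292539247/24000 s.
Target frame: (292539247/24000) × (60) = 292539247/400 ≈ 731348.118 → 731348.

frame 731348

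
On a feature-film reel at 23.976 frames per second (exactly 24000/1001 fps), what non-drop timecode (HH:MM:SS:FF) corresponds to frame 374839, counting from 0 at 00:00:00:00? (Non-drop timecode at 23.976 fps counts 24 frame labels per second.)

374839 ÷ 24 = 15618 full seconds, remainder 7 frames.
15618 s = 4 h 20 min 18 s.
Timecode: 04:20:18:07.

04:20:18:07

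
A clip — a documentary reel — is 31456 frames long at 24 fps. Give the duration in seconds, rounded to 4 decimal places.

1310.6667 seconds

Running time = 31456 × 1/24 = 3932/3 s ≈ 1310.6667 s.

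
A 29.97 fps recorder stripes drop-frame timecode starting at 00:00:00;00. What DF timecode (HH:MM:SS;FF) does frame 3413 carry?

00:01:53;25

Ten DF minutes hold 17982 frames, so frame 3413 lies in block 0 (frames 0–17981) with 3413 frames into that block.
The block's first minute is 1800 frames and the rest 1798 each; 3413 frames reaches minute 1, so 0 × 18 + 1 × 2 = 2 labels have been skipped so far.
Adding those back, label number 3413 + 2 = 3415 at 30 labels/s is 113 s + 25 f = 0 h 1 min 53 s frame 25, i.e. 00:01:53;25.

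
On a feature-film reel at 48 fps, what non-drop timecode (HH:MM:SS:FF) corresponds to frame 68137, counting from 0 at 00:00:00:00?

68137 ÷ 48 = 1419 full seconds, remainder 25 frames.
1419 s = 0 h 23 min 39 s.
Timecode: 00:23:39:25.

00:23:39:25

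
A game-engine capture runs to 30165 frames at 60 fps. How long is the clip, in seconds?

502.75 seconds

Running time = 30165 / (60) = 502.75 s.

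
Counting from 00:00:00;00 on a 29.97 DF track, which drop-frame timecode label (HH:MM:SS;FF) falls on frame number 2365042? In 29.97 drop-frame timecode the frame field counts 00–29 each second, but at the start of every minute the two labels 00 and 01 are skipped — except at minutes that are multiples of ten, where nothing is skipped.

21:55:13;20

Ten DF minutes hold 17982 frames, so frame 2365042 lies in block 131 (frames 2355642–2373623) with 9400 frames into that block.
The block's first minute is 1800 frames and the rest 1798 each; 9400 frames reaches minute 5, so 131 × 18 + 5 × 2 = 2368 labels have been skipped so far.
Adding those back, label number 2365042 + 2368 = 2367410 at 30 labels/s is 78913 s + 20 f = 21 h 55 min 13 s frame 20, i.e. 21:55:13;20.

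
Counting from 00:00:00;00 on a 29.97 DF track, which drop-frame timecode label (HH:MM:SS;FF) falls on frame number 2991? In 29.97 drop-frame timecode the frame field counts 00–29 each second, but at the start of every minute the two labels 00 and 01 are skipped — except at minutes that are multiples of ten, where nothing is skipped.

Ten DF minutes hold 17982 frames, so frame 2991 lies in block 0 (frames 0–17981) with 2991 frames into that block.
The block's first minute is 1800 frames and the rest 1798 each; 2991 frames reaches minute 1, so 0 × 18 + 1 × 2 = 2 labels have been skipped so far.
Adding those back, label number 2991 + 2 = 2993 at 30 labels/s is 99 s + 23 f = 0 h 1 min 39 s frame 23, i.e. 00:01:39;23.

00:01:39;23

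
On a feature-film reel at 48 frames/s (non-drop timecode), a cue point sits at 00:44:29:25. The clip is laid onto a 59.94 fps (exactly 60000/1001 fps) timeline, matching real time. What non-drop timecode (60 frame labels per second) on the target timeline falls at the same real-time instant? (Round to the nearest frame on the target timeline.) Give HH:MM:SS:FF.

00:44:26:51

Source frame index: (0×3600 + 44×60 + 29) × 48 + 25 = 128137.
Real time: 128137 / (48) = 128137/48 s.
Target frame: (128137/48) × (60000/1001) = 160171250/1001 ≈ 160011.239 → 160011.
At 60 labels/s: frame 160011 → 00:44:26:51.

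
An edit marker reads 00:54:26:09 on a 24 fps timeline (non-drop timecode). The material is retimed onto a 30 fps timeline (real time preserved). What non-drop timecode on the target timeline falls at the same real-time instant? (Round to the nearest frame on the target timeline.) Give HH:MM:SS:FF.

Source frame index: (0×3600 + 54×60 + 26) × 24 + 9 = 78393.
Real time: 78393 / (24) = 26131/8 s.
Target frame: (26131/8) × (30) = 391965/4 ≈ 97991.250 → 97991.
At 30 labels/s: frame 97991 → 00:54:26:11.

00:54:26:11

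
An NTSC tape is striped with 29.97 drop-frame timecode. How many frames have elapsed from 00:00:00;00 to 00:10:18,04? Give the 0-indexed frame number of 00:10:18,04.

Complete 10-minute blocks: 1, each 17982 frames → 17982.
Remaining 0 whole minutes in the current block: 0 frames.
Within the current minute: 18 × 30 + 4 = 544. Total = 17982 + 0 + 544 = 18526.

18526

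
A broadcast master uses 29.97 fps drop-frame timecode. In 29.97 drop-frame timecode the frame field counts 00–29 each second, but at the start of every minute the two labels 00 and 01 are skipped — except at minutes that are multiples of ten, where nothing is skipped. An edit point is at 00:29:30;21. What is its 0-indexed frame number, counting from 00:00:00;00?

53067

Complete 10-minute blocks: 2, each 17982 frames → 35964.
Remaining 9 whole minutes in the current block: 1800 + 8 × 1798 = 16184 frames.
Within the current minute: 30 × 30 + 21 − 2 = 919 (labels ;00/;01 skipped at this minute). Total = 35964 + 16184 + 919 = 53067.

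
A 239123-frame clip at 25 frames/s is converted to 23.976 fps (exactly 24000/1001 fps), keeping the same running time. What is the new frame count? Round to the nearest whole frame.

229329 frames

Frames at target rate = 239123 × (24000/1001) / (25) = 229558080/1001 ≈ 229328.751.
Nearest whole frame: 229329.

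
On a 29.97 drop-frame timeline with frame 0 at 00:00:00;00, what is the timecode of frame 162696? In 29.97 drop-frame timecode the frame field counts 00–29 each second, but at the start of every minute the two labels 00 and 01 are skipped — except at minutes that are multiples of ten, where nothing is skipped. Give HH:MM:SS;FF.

01:30:28;18

Each 10-minute DF block holds 10 × 60 × 30 − 9 × 2 = 17982 frames. 162696 ÷ 17982 → 9 full blocks, remainder 858.
Within the partial block the first minute is 1800 frames and each further minute 1798, so 0 further minute boundaries passed. Total skipped labels = 18 × 9 + 2 × 0 = 162.
Non-drop label index = 162696 + 162 = 162858; at 30 labels/s that is 01:30:28:18, i.e. DF 01:30:28;18.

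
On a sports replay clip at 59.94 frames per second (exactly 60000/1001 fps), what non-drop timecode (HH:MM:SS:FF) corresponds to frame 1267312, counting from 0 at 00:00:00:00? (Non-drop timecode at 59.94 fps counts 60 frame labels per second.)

05:52:01:52

1267312 ÷ 60 = 21121 full seconds, remainder 52 frames.
21121 s = 5 h 52 min 1 s.
Timecode: 05:52:01:52.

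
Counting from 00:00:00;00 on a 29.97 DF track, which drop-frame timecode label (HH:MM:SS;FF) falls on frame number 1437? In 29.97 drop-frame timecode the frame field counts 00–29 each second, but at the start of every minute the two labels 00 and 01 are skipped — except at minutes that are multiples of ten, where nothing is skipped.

00:00:47;27

Each 10-minute DF block holds 10 × 60 × 30 − 9 × 2 = 17982 frames. 1437 ÷ 17982 → 0 full blocks, remainder 1437.
Within the partial block the first minute is 1800 frames and each further minute 1798, so 0 further minute boundaries passed. Total skipped labels = 18 × 0 + 2 × 0 = 0.
Non-drop label index = 1437 + 0 = 1437; at 30 labels/s that is 00:00:47:27, i.e. DF 00:00:47;27.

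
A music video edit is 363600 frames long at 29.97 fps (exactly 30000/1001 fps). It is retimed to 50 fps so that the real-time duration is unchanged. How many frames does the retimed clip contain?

606606 frames

Target frames = source frames × (target rate / source rate) = 363600 × (50)/(30000/1001) = 363600 × 1001/600 = 606606.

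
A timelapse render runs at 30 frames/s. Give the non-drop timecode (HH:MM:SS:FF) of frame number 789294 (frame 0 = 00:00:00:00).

789294 ÷ 30 = 26309 full seconds, remainder 24 frames.
26309 s = 7 h 18 min 29 s.
Timecode: 07:18:29:24.

07:18:29:24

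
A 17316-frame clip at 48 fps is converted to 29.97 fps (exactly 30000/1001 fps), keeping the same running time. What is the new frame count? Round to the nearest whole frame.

10812 frames

Frames at target rate = 17316 × (30000/1001) / (48) = 832500/77 ≈ 10811.688.
Nearest whole frame: 10812.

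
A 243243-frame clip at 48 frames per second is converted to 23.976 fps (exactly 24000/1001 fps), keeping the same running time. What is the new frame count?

Target frames = source frames × (target rate / source rate) = 243243 × (24000/1001)/(48) = 243243 × 500/1001 = 121500.

121500 frames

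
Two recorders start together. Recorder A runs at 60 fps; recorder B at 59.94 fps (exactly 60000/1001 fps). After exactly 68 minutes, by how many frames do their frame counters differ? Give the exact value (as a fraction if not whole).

244800/1001 frames

68 min = 4080 s.
A emits 60 × 4080 = 244800 frames; B emits 60000/1001 × 4080 = 244800000/1001.
Difference = 244800/1001 frames (≈ 244.5554); B is behind A.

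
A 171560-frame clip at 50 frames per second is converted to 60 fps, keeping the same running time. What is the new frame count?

Target frames = source frames × (target rate / source rate) = 171560 × (60)/(50) = 171560 × 6/5 = 205872.

205872 frames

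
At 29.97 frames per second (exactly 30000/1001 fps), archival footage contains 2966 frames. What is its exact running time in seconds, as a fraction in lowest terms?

1484483/15000 seconds

Running time = 2966 ÷ (30000/1001) = 2966 × 1001/30000 = 1484483/15000 s.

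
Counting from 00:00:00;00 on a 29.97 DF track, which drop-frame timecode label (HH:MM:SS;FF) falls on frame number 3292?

00:01:49;24

Ten DF minutes hold 17982 frames, so frame 3292 lies in block 0 (frames 0–17981) with 3292 frames into that block.
The block's first minute is 1800 frames and the rest 1798 each; 3292 frames reaches minute 1, so 0 × 18 + 1 × 2 = 2 labels have been skipped so far.
Adding those back, label number 3292 + 2 = 3294 at 30 labels/s is 109 s + 24 f = 0 h 1 min 49 s frame 24, i.e. 00:01:49;24.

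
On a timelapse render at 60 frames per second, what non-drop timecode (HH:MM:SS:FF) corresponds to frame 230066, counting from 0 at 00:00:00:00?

230066 ÷ 60 = 3834 full seconds, remainder 26 frames.
3834 s = 1 h 3 min 54 s.
Timecode: 01:03:54:26.

01:03:54:26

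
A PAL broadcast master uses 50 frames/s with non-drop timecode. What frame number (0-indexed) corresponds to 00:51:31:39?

frame 154589

Total seconds to the label: (0 × 3600 + 51 × 60 + 31) = 3091.
Frame index = 3091 × 50 + 39 = 154589.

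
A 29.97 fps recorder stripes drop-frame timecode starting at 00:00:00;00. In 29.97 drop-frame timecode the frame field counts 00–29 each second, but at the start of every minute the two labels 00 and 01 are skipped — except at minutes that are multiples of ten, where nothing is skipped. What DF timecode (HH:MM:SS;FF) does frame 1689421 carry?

15:39:30;13

Each 10-minute DF block holds 10 × 60 × 30 − 9 × 2 = 17982 frames. 1689421 ÷ 17982 → 93 full blocks, remainder 17095.
Within the partial block the first minute is 1800 frames and each further minute 1798, so 9 further minute boundaries passed. Total skipped labels = 18 × 93 + 2 × 9 = 1692.
Non-drop label index = 1689421 + 1692 = 1691113; at 30 labels/s that is 15:39:30:13, i.e. DF 15:39:30;13.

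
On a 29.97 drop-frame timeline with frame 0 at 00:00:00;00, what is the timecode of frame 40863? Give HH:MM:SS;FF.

Each 10-minute DF block holds 10 × 60 × 30 − 9 × 2 = 17982 frames. 40863 ÷ 17982 → 2 full blocks, remainder 4899.
Within the partial block the first minute is 1800 frames and each further minute 1798, so 2 further minute boundaries passed. Total skipped labels = 18 × 2 + 2 × 2 = 40.
Non-drop label index = 40863 + 40 = 40903; at 30 labels/s that is 00:22:43:13, i.e. DF 00:22:43;13.

00:22:43;13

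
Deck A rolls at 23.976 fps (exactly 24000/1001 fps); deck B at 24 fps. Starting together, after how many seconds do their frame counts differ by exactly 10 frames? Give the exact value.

5005/12 seconds

The gap grows by |24 − 24000/1001| = 24/1001 frames per second.
Time for a 10-frame gap: 10 ÷ (24/1001) = 5005/12 s.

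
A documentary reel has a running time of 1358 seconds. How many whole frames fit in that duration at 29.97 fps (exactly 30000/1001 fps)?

Frames = 1358 × 30000/1001 = 5820000/143 ≈ 40699.3007.
Complete frames: 40699.

40699 frames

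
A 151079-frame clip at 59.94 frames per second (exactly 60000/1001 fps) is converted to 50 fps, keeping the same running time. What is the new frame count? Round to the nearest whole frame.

Frames at target rate = 151079 × (50) / (60000/1001) = 151230079/1200 ≈ 126025.066.
Nearest whole frame: 126025.

126025 frames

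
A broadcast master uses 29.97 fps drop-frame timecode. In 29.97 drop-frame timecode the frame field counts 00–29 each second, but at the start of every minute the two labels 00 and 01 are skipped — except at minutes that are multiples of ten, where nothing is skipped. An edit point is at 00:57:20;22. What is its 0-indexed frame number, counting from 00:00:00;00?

As if non-drop at 30 labels/s: (0 × 3600 + 57 × 60 + 20) × 30 + 22 = 103222.
Minute boundaries passed: 57; those not divisible by 10: 57 − 5 = 52; dropped labels = 2 × 52 = 104.
Actual frame index = 103222 − 104 = 103118.

103118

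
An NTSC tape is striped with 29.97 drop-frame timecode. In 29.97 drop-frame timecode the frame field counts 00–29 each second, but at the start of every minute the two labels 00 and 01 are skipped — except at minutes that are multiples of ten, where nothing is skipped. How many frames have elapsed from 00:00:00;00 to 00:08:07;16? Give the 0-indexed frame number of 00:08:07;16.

14610

Complete 10-minute blocks: 0, each 17982 frames → 0.
Remaining 8 whole minutes in the current block: 1800 + 7 × 1798 = 14386 frames.
Within the current minute: 7 × 30 + 16 − 2 = 224 (labels ;00/;01 skipped at this minute). Total = 0 + 14386 + 224 = 14610.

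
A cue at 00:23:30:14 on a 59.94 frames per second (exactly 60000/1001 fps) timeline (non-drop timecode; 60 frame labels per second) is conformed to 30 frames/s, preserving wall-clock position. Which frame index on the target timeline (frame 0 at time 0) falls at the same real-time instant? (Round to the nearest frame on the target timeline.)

frame 42349

Source frame index: (0×3600 + 23×60 + 30) × 60 + 14 = 84614.
Real time: 84614 / (60000/1001) = 42349307/30000 s.
Target frame: (42349307/30000) × (30) = 42349307/1000 ≈ 42349.307 → 42349.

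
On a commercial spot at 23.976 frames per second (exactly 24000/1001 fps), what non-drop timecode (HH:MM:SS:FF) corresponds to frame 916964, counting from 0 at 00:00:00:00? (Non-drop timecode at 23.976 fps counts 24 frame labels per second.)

916964 ÷ 24 = 38206 full seconds, remainder 20 frames.
38206 s = 10 h 36 min 46 s.
Timecode: 10:36:46:20.

10:36:46:20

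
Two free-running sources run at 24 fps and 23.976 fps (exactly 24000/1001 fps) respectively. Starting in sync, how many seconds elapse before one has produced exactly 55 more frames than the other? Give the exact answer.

55055/24 seconds

The gap grows by |24000/1001 − 24| = 24/1001 frames per second.
Time for a 55-frame gap: 55 ÷ (24/1001) = 55055/24 s.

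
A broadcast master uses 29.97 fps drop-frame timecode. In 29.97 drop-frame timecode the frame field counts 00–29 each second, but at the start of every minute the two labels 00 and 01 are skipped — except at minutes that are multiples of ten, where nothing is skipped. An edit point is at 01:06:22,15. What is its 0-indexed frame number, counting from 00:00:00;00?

119355

Complete 10-minute blocks: 6, each 17982 frames → 107892.
Remaining 6 whole minutes in the current block: 1800 + 5 × 1798 = 10790 frames.
Within the current minute: 22 × 30 + 15 − 2 = 673 (labels ;00/;01 skipped at this minute). Total = 107892 + 10790 + 673 = 119355.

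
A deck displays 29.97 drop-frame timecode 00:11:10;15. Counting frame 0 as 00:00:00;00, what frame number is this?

As if non-drop at 30 labels/s: (0 × 3600 + 11 × 60 + 10) × 30 + 15 = 20115.
Minute boundaries passed: 11; those not divisible by 10: 11 − 1 = 10; dropped labels = 2 × 10 = 20.
Actual frame index = 20115 − 20 = 20095.

20095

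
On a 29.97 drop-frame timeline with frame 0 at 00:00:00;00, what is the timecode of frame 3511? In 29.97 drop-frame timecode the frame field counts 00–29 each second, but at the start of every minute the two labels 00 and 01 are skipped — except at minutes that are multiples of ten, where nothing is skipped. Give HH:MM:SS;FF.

00:01:57;03

Ten DF minutes hold 17982 frames, so frame 3511 lies in block 0 (frames 0–17981) with 3511 frames into that block.
The block's first minute is 1800 frames and the rest 1798 each; 3511 frames reaches minute 1, so 0 × 18 + 1 × 2 = 2 labels have been skipped so far.
Adding those back, label number 3511 + 2 = 3513 at 30 labels/s is 117 s + 3 f = 0 h 1 min 57 s frame 3, i.e. 00:01:57;03.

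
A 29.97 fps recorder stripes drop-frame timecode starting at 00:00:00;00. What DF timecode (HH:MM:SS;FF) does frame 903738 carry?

08:22:34;22

Each 10-minute DF block holds 10 × 60 × 30 − 9 × 2 = 17982 frames. 903738 ÷ 17982 → 50 full blocks, remainder 4638.
Within the partial block the first minute is 1800 frames and each further minute 1798, so 2 further minute boundaries passed. Total skipped labels = 18 × 50 + 2 × 2 = 904.
Non-drop label index = 903738 + 904 = 904642; at 30 labels/s that is 08:22:34:22, i.e. DF 08:22:34;22.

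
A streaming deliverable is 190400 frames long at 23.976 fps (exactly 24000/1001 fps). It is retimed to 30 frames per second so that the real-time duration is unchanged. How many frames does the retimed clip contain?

238238 frames

Target frames = source frames × (target rate / source rate) = 190400 × (30)/(24000/1001) = 190400 × 1001/800 = 238238.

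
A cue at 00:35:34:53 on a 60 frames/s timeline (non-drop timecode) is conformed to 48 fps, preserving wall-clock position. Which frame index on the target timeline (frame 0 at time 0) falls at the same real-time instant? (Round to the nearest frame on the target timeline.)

frame 102474

Source frame index: (0×3600 + 35×60 + 34) × 60 + 53 = 128093.
Real time: 128093 / (60) = 128093/60 s.
Target frame: (128093/60) × (48) = 512372/5 ≈ 102474.400 → 102474.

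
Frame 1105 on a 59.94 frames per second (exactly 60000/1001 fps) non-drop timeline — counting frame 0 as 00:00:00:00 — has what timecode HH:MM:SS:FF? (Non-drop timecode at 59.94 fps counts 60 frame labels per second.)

1105 ÷ 60 = 18 full seconds, remainder 25 frames.
18 s = 0 h 0 min 18 s.
Timecode: 00:00:18:25.

00:00:18:25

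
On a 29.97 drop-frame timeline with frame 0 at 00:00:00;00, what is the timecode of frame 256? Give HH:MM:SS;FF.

Each 10-minute DF block holds 10 × 60 × 30 − 9 × 2 = 17982 frames. 256 ÷ 17982 → 0 full blocks, remainder 256.
Within the partial block the first minute is 1800 frames and each further minute 1798, so 0 further minute boundaries passed. Total skipped labels = 18 × 0 + 2 × 0 = 0.
Non-drop label index = 256 + 0 = 256; at 30 labels/s that is 00:00:08:16, i.e. DF 00:00:08;16.

00:00:08;16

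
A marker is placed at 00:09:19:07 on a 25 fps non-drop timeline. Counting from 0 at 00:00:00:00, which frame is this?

Total seconds to the label: (0 × 3600 + 9 × 60 + 19) = 559.
Frame index = 559 × 25 + 7 = 13982.

frame 13982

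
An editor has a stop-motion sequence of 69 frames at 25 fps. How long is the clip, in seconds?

Running time = 69 / (25) = 2.76 s.

2.76 seconds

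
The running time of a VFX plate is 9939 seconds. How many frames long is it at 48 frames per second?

Frames = 9939 × 48 = 477072.

477072 frames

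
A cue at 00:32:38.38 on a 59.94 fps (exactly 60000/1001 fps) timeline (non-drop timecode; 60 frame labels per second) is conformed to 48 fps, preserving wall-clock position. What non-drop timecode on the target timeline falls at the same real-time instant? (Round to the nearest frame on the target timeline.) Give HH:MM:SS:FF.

Source frame index: (0×3600 + 32×60 + 38) × 60 + 38 = 117518.
Real time: 117518 / (60000/1001) = 58817759/30000 s.
Target frame: (58817759/30000) × (48) = 58817759/625 ≈ 94108.414 → 94108.
At 48 labels/s: frame 94108 → 00:32:40:28.

00:32:40:28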